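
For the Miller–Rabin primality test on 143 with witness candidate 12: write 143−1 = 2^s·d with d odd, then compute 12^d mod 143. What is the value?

12

143 − 1 = 142 = 2^1 · 71, so d = 71.
12^1 ≡ 12 (mod 143)
12^2 ≡ 12^2 = 144 ≡ 1 (mod 143)
12^4 ≡ 1^2 = 1 ≡ 1 (mod 143)
12^8 ≡ 1^2 = 1 ≡ 1 (mod 143)
12^16 ≡ 1^2 = 1 ≡ 1 (mod 143)
12^32 ≡ 1^2 = 1 ≡ 1 (mod 143)
12^64 ≡ 1^2 = 1 ≡ 1 (mod 143)
71 = 64 + 4 + 2 + 1 in binary powers of 2.
So 12^71 ≡ 1 · 1 · 1 · 12 ≡ 12 (mod 143).
Squaring chain: 12; never reaches −1, so base 12 is a Miller–Rabin witness that 143 is composite.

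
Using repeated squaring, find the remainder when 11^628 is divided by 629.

11^1 ≡ 11 (mod 629)
11^2 ≡ 11^2 = 121 ≡ 121 (mod 629)
11^4 ≡ 121^2 = 14641 ≡ 174 (mod 629)
11^8 ≡ 174^2 = 30276 ≡ 84 (mod 629)
11^16 ≡ 84^2 = 7056 ≡ 137 (mod 629)
11^32 ≡ 137^2 = 18769 ≡ 528 (mod 629)
11^64 ≡ 528^2 = 278784 ≡ 137 (mod 629)
11^128 ≡ 137^2 = 18769 ≡ 528 (mod 629)
11^256 ≡ 528^2 = 278784 ≡ 137 (mod 629)
11^512 ≡ 137^2 = 18769 ≡ 528 (mod 629)
628 = 512 + 64 + 32 + 16 + 4 in binary powers of 2.
So 11^628 ≡ 528 · 137 · 528 · 137 · 174 ≡ 174 (mod 629).
Since 174 ≠ 1, base 11 is a Fermat witness: 629 is composite.

174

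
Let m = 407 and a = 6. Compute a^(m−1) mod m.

258

6^1 ≡ 6 (mod 407)
6^2 ≡ 6^2 = 36 ≡ 36 (mod 407)
6^4 ≡ 36^2 = 1296 ≡ 75 (mod 407)
6^8 ≡ 75^2 = 5625 ≡ 334 (mod 407)
6^16 ≡ 334^2 = 111556 ≡ 38 (mod 407)
6^32 ≡ 38^2 = 1444 ≡ 223 (mod 407)
6^64 ≡ 223^2 = 49729 ≡ 75 (mod 407)
6^128 ≡ 75^2 = 5625 ≡ 334 (mod 407)
6^256 ≡ 334^2 = 111556 ≡ 38 (mod 407)
406 = 256 + 128 + 16 + 4 + 2 in binary powers of 2.
So 6^406 ≡ 38 · 334 · 38 · 75 · 36 ≡ 258 (mod 407).
Since 258 ≠ 1, base 6 is a Fermat witness: 407 is composite.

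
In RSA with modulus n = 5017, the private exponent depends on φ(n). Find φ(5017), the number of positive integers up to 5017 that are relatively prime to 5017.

4816

Factor: 5017 = 29 · 173.
φ(5017) = (29−1) · (173−1) = 28 · 172 = 4816.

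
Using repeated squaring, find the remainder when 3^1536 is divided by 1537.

3^1 ≡ 3 (mod 1537)
3^2 ≡ 3^2 = 9 ≡ 9 (mod 1537)
3^4 ≡ 9^2 = 81 ≡ 81 (mod 1537)
3^8 ≡ 81^2 = 6561 ≡ 413 (mod 1537)
3^16 ≡ 413^2 = 170569 ≡ 1499 (mod 1537)
3^32 ≡ 1499^2 = 2247001 ≡ 1444 (mod 1537)
3^64 ≡ 1444^2 = 2085136 ≡ 964 (mod 1537)
3^128 ≡ 964^2 = 929296 ≡ 948 (mod 1537)
3^256 ≡ 948^2 = 898704 ≡ 1096 (mod 1537)
3^512 ≡ 1096^2 = 1201216 ≡ 819 (mod 1537)
3^1024 ≡ 819^2 = 670761 ≡ 629 (mod 1537)
1536 = 1024 + 512 in binary powers of 2.
So 3^1536 ≡ 629 · 819 ≡ 256 (mod 1537).
Since 256 ≠ 1, base 3 is a Fermat witness: 1537 is composite.

256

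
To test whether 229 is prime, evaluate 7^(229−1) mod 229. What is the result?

7^1 ≡ 7 (mod 229)
7^2 ≡ 7^2 = 49 ≡ 49 (mod 229)
7^4 ≡ 49^2 = 2401 ≡ 111 (mod 229)
7^8 ≡ 111^2 = 12321 ≡ 184 (mod 229)
7^16 ≡ 184^2 = 33856 ≡ 193 (mod 229)
7^32 ≡ 193^2 = 37249 ≡ 151 (mod 229)
7^64 ≡ 151^2 = 22801 ≡ 130 (mod 229)
7^128 ≡ 130^2 = 16900 ≡ 183 (mod 229)
228 = 128 + 64 + 32 + 4 in binary powers of 2.
So 7^228 ≡ 183 · 130 · 151 · 111 ≡ 1 (mod 229).
Since the result is 1, base 7 gives no evidence that 229 is composite.

1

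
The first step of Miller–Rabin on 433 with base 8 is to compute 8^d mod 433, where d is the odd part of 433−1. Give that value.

79

433 − 1 = 432 = 2^4 · 27, so d = 27.
8^1 ≡ 8 (mod 433)
8^2 ≡ 8^2 = 64 ≡ 64 (mod 433)
8^4 ≡ 64^2 = 4096 ≡ 199 (mod 433)
8^8 ≡ 199^2 = 39601 ≡ 198 (mod 433)
8^16 ≡ 198^2 = 39204 ≡ 234 (mod 433)
27 = 16 + 8 + 2 + 1 in binary powers of 2.
So 8^27 ≡ 234 · 198 · 64 · 8 ≡ 79 (mod 433).
Squaring chain: 79 → 179 → 432 → 1; reaches −1, so base 8 does not prove 433 composite.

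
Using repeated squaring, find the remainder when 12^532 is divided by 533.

66

12^1 ≡ 12 (mod 533)
12^2 ≡ 12^2 = 144 ≡ 144 (mod 533)
12^4 ≡ 144^2 = 20736 ≡ 482 (mod 533)
12^8 ≡ 482^2 = 232324 ≡ 469 (mod 533)
12^16 ≡ 469^2 = 219961 ≡ 365 (mod 533)
12^32 ≡ 365^2 = 133225 ≡ 508 (mod 533)
12^64 ≡ 508^2 = 258064 ≡ 92 (mod 533)
12^128 ≡ 92^2 = 8464 ≡ 469 (mod 533)
12^256 ≡ 469^2 = 219961 ≡ 365 (mod 533)
12^512 ≡ 365^2 = 133225 ≡ 508 (mod 533)
532 = 512 + 16 + 4 in binary powers of 2.
So 12^532 ≡ 508 · 365 · 482 ≡ 66 (mod 533).
Since 66 ≠ 1, base 12 is a Fermat witness: 533 is composite.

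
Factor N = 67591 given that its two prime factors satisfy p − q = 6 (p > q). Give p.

263

Since p = q + 6, we have 67591 = q(q + 6), so q² + 6q − 67591 = 0.
Discriminant: 6² + 4·67591 = 36 + 270364 = 270400; √270400 = 520.
q = (−6 + 520)/2 = 257, and p = q + 6 = 263.
Check: 257 · 263 = 67591.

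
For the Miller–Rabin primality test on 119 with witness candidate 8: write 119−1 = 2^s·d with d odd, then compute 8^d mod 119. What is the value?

36

119 − 1 = 118 = 2^1 · 59, so d = 59.
8^1 ≡ 8 (mod 119)
8^2 ≡ 8^2 = 64 ≡ 64 (mod 119)
8^4 ≡ 64^2 = 4096 ≡ 50 (mod 119)
8^8 ≡ 50^2 = 2500 ≡ 1 (mod 119)
8^16 ≡ 1^2 = 1 ≡ 1 (mod 119)
8^32 ≡ 1^2 = 1 ≡ 1 (mod 119)
59 = 32 + 16 + 8 + 2 + 1 in binary powers of 2.
So 8^59 ≡ 1 · 1 · 1 · 64 · 8 ≡ 36 (mod 119).
Squaring chain: 36; never reaches −1, so base 8 is a Miller–Rabin witness that 119 is composite.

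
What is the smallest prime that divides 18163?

41

18163 is odd.
Digit sum 19, not divisible by 3.
Ends in 3: not divisible by 5.
7: 18163 = 7·2594 + 5
11: 18163 = 11·1651 + 2
13: 18163 = 13·1397 + 2
17: 18163 = 17·1068 + 7
19: 18163 = 19·955 + 18
23: 18163 = 23·789 + 16
29: 18163 = 29·626 + 9
31: 18163 = 31·585 + 28
37: 18163 = 37·490 + 33
41: 18163 = 41·443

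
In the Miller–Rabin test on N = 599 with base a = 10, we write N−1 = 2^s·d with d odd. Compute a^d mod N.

1

599 − 1 = 598 = 2^1 · 299, so d = 299.
10^1 ≡ 10 (mod 599)
10^2 ≡ 10^2 = 100 ≡ 100 (mod 599)
10^4 ≡ 100^2 = 10000 ≡ 416 (mod 599)
10^8 ≡ 416^2 = 173056 ≡ 544 (mod 599)
10^16 ≡ 544^2 = 295936 ≡ 30 (mod 599)
10^32 ≡ 30^2 = 900 ≡ 301 (mod 599)
10^64 ≡ 301^2 = 90601 ≡ 152 (mod 599)
10^128 ≡ 152^2 = 23104 ≡ 342 (mod 599)
10^256 ≡ 342^2 = 116964 ≡ 159 (mod 599)
299 = 256 + 32 + 8 + 2 + 1 in binary powers of 2.
So 10^299 ≡ 159 · 301 · 544 · 100 · 10 ≡ 1 (mod 599).
Since 10^d ≡ 1 (mod 599), base 10 does not prove 599 composite.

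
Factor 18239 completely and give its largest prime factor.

61

18239 = 13 · 1403
1403 = 23 · 61
61 is prime.
So 18239 = 13 · 23 · 61; the largest prime factor is 61.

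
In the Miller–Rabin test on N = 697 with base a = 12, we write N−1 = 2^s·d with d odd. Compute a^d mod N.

432

697 − 1 = 696 = 2^3 · 87, so d = 87.
12^1 ≡ 12 (mod 697)
12^2 ≡ 12^2 = 144 ≡ 144 (mod 697)
12^4 ≡ 144^2 = 20736 ≡ 523 (mod 697)
12^8 ≡ 523^2 = 273529 ≡ 305 (mod 697)
12^16 ≡ 305^2 = 93025 ≡ 324 (mod 697)
12^32 ≡ 324^2 = 104976 ≡ 426 (mod 697)
12^64 ≡ 426^2 = 181476 ≡ 256 (mod 697)
87 = 64 + 16 + 4 + 2 + 1 in binary powers of 2.
So 12^87 ≡ 256 · 324 · 523 · 144 · 12 ≡ 432 (mod 697).
Squaring chain: 432 → 525 → 310; never reaches −1, so base 12 is a Miller–Rabin witness that 697 is composite.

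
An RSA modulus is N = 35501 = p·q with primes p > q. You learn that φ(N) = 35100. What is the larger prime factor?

271

φ(n) = (p−1)(q−1) = n − (p+q) + 1, so p + q = 35501 − 35100 + 1 = 402.
p and q are the roots of t² − 402t + 35501 = 0.
Discriminant: 402² − 4·35501 = 161604 − 142004 = 19600; √19600 = 140.
q = (402 − 140)/2 = 131, p = (402 + 140)/2 = 271.
Check: 131 · 271 = 35501.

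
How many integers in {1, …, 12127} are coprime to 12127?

11880

Factor: 12127 = 67 · 181.
φ(12127) = (67−1) · (181−1) = 66 · 180 = 11880.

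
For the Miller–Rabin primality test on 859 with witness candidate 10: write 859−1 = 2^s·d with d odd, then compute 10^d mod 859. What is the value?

858

859 − 1 = 858 = 2^1 · 429, so d = 429.
10^1 ≡ 10 (mod 859)
10^2 ≡ 10^2 = 100 ≡ 100 (mod 859)
10^4 ≡ 100^2 = 10000 ≡ 551 (mod 859)
10^8 ≡ 551^2 = 303601 ≡ 374 (mod 859)
10^16 ≡ 374^2 = 139876 ≡ 718 (mod 859)
10^32 ≡ 718^2 = 515524 ≡ 124 (mod 859)
10^64 ≡ 124^2 = 15376 ≡ 773 (mod 859)
10^128 ≡ 773^2 = 597529 ≡ 524 (mod 859)
10^256 ≡ 524^2 = 274576 ≡ 555 (mod 859)
429 = 256 + 128 + 32 + 8 + 4 + 1 in binary powers of 2.
So 10^429 ≡ 555 · 524 · 124 · 374 · 551 · 10 ≡ 858 (mod 859).
Since 10^d ≡ 858 (mod 859), base 10 does not prove 859 composite.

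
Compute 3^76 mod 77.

25

3^1 ≡ 3 (mod 77)
3^2 ≡ 3^2 = 9 ≡ 9 (mod 77)
3^4 ≡ 9^2 = 81 ≡ 4 (mod 77)
3^8 ≡ 4^2 = 16 ≡ 16 (mod 77)
3^16 ≡ 16^2 = 256 ≡ 25 (mod 77)
3^32 ≡ 25^2 = 625 ≡ 9 (mod 77)
3^64 ≡ 9^2 = 81 ≡ 4 (mod 77)
76 = 64 + 8 + 4 in binary powers of 2.
So 3^76 ≡ 4 · 16 · 4 ≡ 25 (mod 77).
Since 25 ≠ 1, base 3 is a Fermat witness: 77 is composite.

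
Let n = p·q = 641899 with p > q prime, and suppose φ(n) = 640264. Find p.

φ(n) = (p−1)(q−1) = n − (p+q) + 1, so p + q = 641899 − 640264 + 1 = 1636.
p and q are the roots of t² − 1636t + 641899 = 0.
Discriminant: 1636² − 4·641899 = 2676496 − 2567596 = 108900; √108900 = 330.
q = (1636 − 330)/2 = 653, p = (1636 + 330)/2 = 983.
Check: 653 · 983 = 641899.

983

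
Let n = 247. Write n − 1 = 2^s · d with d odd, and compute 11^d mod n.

247 − 1 = 246 = 2^1 · 123, so d = 123.
11^1 ≡ 11 (mod 247)
11^2 ≡ 11^2 = 121 ≡ 121 (mod 247)
11^4 ≡ 121^2 = 14641 ≡ 68 (mod 247)
11^8 ≡ 68^2 = 4624 ≡ 178 (mod 247)
11^16 ≡ 178^2 = 31684 ≡ 68 (mod 247)
11^32 ≡ 68^2 = 4624 ≡ 178 (mod 247)
11^64 ≡ 178^2 = 31684 ≡ 68 (mod 247)
123 = 64 + 32 + 16 + 8 + 2 + 1 in binary powers of 2.
So 11^123 ≡ 68 · 178 · 68 · 178 · 121 · 11 ≡ 96 (mod 247).
Squaring chain: 96; never reaches −1, so base 11 is a Miller–Rabin witness that 247 is composite.

96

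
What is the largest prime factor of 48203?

48203 = 19 · 2537
2537 = 43 · 59
59 is prime.
So 48203 = 19 · 43 · 59; the largest prime factor is 59.

59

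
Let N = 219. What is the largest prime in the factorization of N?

219 = 3 · 73
73 is prime.
So 219 = 3 · 73; the largest prime factor is 73.

73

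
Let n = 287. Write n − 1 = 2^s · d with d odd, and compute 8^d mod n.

225

287 − 1 = 286 = 2^1 · 143, so d = 143.
8^1 ≡ 8 (mod 287)
8^2 ≡ 8^2 = 64 ≡ 64 (mod 287)
8^4 ≡ 64^2 = 4096 ≡ 78 (mod 287)
8^8 ≡ 78^2 = 6084 ≡ 57 (mod 287)
8^16 ≡ 57^2 = 3249 ≡ 92 (mod 287)
8^32 ≡ 92^2 = 8464 ≡ 141 (mod 287)
8^64 ≡ 141^2 = 19881 ≡ 78 (mod 287)
8^128 ≡ 78^2 = 6084 ≡ 57 (mod 287)
143 = 128 + 8 + 4 + 2 + 1 in binary powers of 2.
So 8^143 ≡ 57 · 57 · 78 · 64 · 8 ≡ 225 (mod 287).
Squaring chain: 225; never reaches −1, so base 8 is a Miller–Rabin witness that 287 is composite.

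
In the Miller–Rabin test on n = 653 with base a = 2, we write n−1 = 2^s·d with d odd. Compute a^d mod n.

653 − 1 = 652 = 2^2 · 163, so d = 163.
2^1 ≡ 2 (mod 653)
2^2 ≡ 2^2 = 4 ≡ 4 (mod 653)
2^4 ≡ 4^2 = 16 ≡ 16 (mod 653)
2^8 ≡ 16^2 = 256 ≡ 256 (mod 653)
2^16 ≡ 256^2 = 65536 ≡ 236 (mod 653)
2^32 ≡ 236^2 = 55696 ≡ 191 (mod 653)
2^64 ≡ 191^2 = 36481 ≡ 566 (mod 653)
2^128 ≡ 566^2 = 320356 ≡ 386 (mod 653)
163 = 128 + 32 + 2 + 1 in binary powers of 2.
So 2^163 ≡ 386 · 191 · 4 · 2 ≡ 149 (mod 653).
Squaring chain: 149 → 652; reaches −1, so base 2 does not prove 653 composite.

149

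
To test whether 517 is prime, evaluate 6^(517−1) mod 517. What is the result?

159

6^1 ≡ 6 (mod 517)
6^2 ≡ 6^2 = 36 ≡ 36 (mod 517)
6^4 ≡ 36^2 = 1296 ≡ 262 (mod 517)
6^8 ≡ 262^2 = 68644 ≡ 400 (mod 517)
6^16 ≡ 400^2 = 160000 ≡ 247 (mod 517)
6^32 ≡ 247^2 = 61009 ≡ 3 (mod 517)
6^64 ≡ 3^2 = 9 ≡ 9 (mod 517)
6^128 ≡ 9^2 = 81 ≡ 81 (mod 517)
6^256 ≡ 81^2 = 6561 ≡ 357 (mod 517)
6^512 ≡ 357^2 = 127449 ≡ 267 (mod 517)
516 = 512 + 4 in binary powers of 2.
So 6^516 ≡ 267 · 262 ≡ 159 (mod 517).
Since 159 ≠ 1, base 6 is a Fermat witness: 517 is composite.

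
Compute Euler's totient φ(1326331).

Factor: 1326331 = 79 · 103 · 163.
φ(1326331) = (79−1) · (103−1) · (163−1) = 78 · 102 · 162 = 1288872.

1288872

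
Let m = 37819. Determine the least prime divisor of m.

37819 is odd.
Digit sum 28, not divisible by 3.
Ends in 9: not divisible by 5.
7: 37819 = 7·5402 + 5
11: 37819 = 11·3438 + 1
13: 37819 = 13·2909 + 2
17: 37819 = 17·2224 + 11
19: 37819 = 19·1990 + 9
23: 37819 = 23·1644 + 7
29: 37819 = 29·1304 + 3
31: 37819 = 31·1219 + 30
37: 37819 = 37·1022 + 5
41: 37819 = 41·922 + 17
43: 37819 = 43·879 + 22
47: 37819 = 47·804 + 31
53: 37819 = 53·713 + 30
59: 37819 = 59·641

59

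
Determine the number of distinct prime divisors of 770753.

770753 = 23^2 · 1457
1457 = 31 · 47
770753 = 23^2 · 31 · 47, which has 3 distinct prime factors.

3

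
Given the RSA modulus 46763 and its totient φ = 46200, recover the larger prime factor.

463

φ(n) = (p−1)(q−1) = n − (p+q) + 1, so p + q = 46763 − 46200 + 1 = 564.
p and q are the roots of t² − 564t + 46763 = 0.
Discriminant: 564² − 4·46763 = 318096 − 187052 = 131044; √131044 = 362.
q = (564 − 362)/2 = 101, p = (564 + 362)/2 = 463.
Check: 101 · 463 = 46763.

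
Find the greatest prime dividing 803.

73

803 = 11 · 73
73 is prime.
So 803 = 11 · 73; the largest prime factor is 73.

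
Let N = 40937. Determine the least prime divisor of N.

13

40937 is odd.
Digit sum 23, not divisible by 3.
Ends in 7: not divisible by 5.
7: 40937 = 7·5848 + 1
11: 40937 = 11·3721 + 6
13: 40937 = 13·3149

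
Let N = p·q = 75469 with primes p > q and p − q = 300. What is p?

463

Since p = q + 300, we have 75469 = q(q + 300), so q² + 300q − 75469 = 0.
Discriminant: 300² + 4·75469 = 90000 + 301876 = 391876; √391876 = 626.
q = (−300 + 626)/2 = 163, and p = q + 300 = 463.
Check: 163 · 463 = 75469.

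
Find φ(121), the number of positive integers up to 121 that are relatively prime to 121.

Factor: 121 = 11^2.
φ(121) = 11^1·(11−1) = 110.

110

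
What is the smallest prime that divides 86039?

97

86039 is odd.
Digit sum 26, not divisible by 3.
Ends in 9: not divisible by 5.
7: 86039 = 7·12291 + 2
11: 86039 = 11·7821 + 8
13: 86039 = 13·6618 + 5
17: 86039 = 17·5061 + 2
19: 86039 = 19·4528 + 7
23: 86039 = 23·3740 + 19
29: 86039 = 29·2966 + 25
31: 86039 = 31·2775 + 14
37: 86039 = 37·2325 + 14
41: 86039 = 41·2098 + 21
43: 86039 = 43·2000 + 39
47: 86039 = 47·1830 + 29
53: 86039 = 53·1623 + 20
59: 86039 = 59·1458 + 17
61: 86039 = 61·1410 + 29
67: 86039 = 67·1284 + 11
71: 86039 = 71·1211 + 58
73: 86039 = 73·1178 + 45
79: 86039 = 79·1089 + 8
83: 86039 = 83·1036 + 51
89: 86039 = 89·966 + 65
97: 86039 = 97·887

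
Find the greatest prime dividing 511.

73

511 = 7 · 73
73 is prime.
So 511 = 7 · 73; the largest prime factor is 73.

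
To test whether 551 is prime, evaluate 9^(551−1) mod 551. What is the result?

9^1 ≡ 9 (mod 551)
9^2 ≡ 9^2 = 81 ≡ 81 (mod 551)
9^4 ≡ 81^2 = 6561 ≡ 500 (mod 551)
9^8 ≡ 500^2 = 250000 ≡ 397 (mod 551)
9^16 ≡ 397^2 = 157609 ≡ 23 (mod 551)
9^32 ≡ 23^2 = 529 ≡ 529 (mod 551)
9^64 ≡ 529^2 = 279841 ≡ 484 (mod 551)
9^128 ≡ 484^2 = 234256 ≡ 81 (mod 551)
9^256 ≡ 81^2 = 6561 ≡ 500 (mod 551)
9^512 ≡ 500^2 = 250000 ≡ 397 (mod 551)
550 = 512 + 32 + 4 + 2 in binary powers of 2.
So 9^550 ≡ 397 · 529 · 500 · 81 ≡ 123 (mod 551).
Since 123 ≠ 1, base 9 is a Fermat witness: 551 is composite.

123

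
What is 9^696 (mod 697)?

9^1 ≡ 9 (mod 697)
9^2 ≡ 9^2 = 81 ≡ 81 (mod 697)
9^4 ≡ 81^2 = 6561 ≡ 288 (mod 697)
9^8 ≡ 288^2 = 82944 ≡ 1 (mod 697)
9^16 ≡ 1^2 = 1 ≡ 1 (mod 697)
9^32 ≡ 1^2 = 1 ≡ 1 (mod 697)
9^64 ≡ 1^2 = 1 ≡ 1 (mod 697)
9^128 ≡ 1^2 = 1 ≡ 1 (mod 697)
9^256 ≡ 1^2 = 1 ≡ 1 (mod 697)
9^512 ≡ 1^2 = 1 ≡ 1 (mod 697)
696 = 512 + 128 + 32 + 16 + 8 in binary powers of 2.
So 9^696 ≡ 1 · 1 · 1 · 1 · 1 ≡ 1 (mod 697).
Since the result is 1, base 9 gives no evidence that 697 is composite.

1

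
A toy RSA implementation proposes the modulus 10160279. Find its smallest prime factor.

10160279 is odd.
Digit sum 26, not divisible by 3.
Ends in 9: not divisible by 5.
7: 10160279 = 7·1451468 + 3
11: 10160279 = 11·923661 + 8
13: 10160279 = 13·781559 + 12
17: 10160279 = 17·597663 + 8
19: 10160279 = 19·534751 + 10
23: 10160279 = 23·441751 + 6
29: 10160279 = 29·350354 + 13
31: 10160279 = 31·327750 + 29
37: 10160279 = 37·274602 + 5
41: 10160279 = 41·247811 + 28
43: 10160279 = 43·236285 + 24
47: 10160279 = 47·216176 + 7
53: 10160279 = 53·191703 + 20
59: 10160279 = 59·172208 + 7
61: 10160279 = 61·166561 + 58
67: 10160279 = 67·151645 + 64
71: 10160279 = 71·143102 + 37
73: 10160279 = 73·139181 + 66
79: 10160279 = 79·128611 + 10
83: 10160279 = 83·122413

83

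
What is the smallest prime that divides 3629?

19

3629 is odd.
Digit sum 20, not divisible by 3.
Ends in 9: not divisible by 5.
7: 3629 = 7·518 + 3
11: 3629 = 11·329 + 10
13: 3629 = 13·279 + 2
17: 3629 = 17·213 + 8
19: 3629 = 19·191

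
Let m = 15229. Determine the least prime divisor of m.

97

15229 is odd.
Digit sum 19, not divisible by 3.
Ends in 9: not divisible by 5.
7: 15229 = 7·2175 + 4
11: 15229 = 11·1384 + 5
13: 15229 = 13·1171 + 6
17: 15229 = 17·895 + 14
19: 15229 = 19·801 + 10
23: 15229 = 23·662 + 3
29: 15229 = 29·525 + 4
31: 15229 = 31·491 + 8
37: 15229 = 37·411 + 22
41: 15229 = 41·371 + 18
43: 15229 = 43·354 + 7
47: 15229 = 47·324 + 1
53: 15229 = 53·287 + 18
59: 15229 = 59·258 + 7
61: 15229 = 61·249 + 40
67: 15229 = 67·227 + 20
71: 15229 = 71·214 + 35
73: 15229 = 73·208 + 45
79: 15229 = 79·192 + 61
83: 15229 = 83·183 + 40
89: 15229 = 89·171 + 10
97: 15229 = 97·157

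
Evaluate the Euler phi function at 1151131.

Factor: 1151131 = 61 · 113 · 167.
φ(1151131) = (61−1) · (113−1) · (167−1) = 60 · 112 · 166 = 1115520.

1115520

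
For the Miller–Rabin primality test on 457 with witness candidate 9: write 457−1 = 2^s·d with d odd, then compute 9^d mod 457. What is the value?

457 − 1 = 456 = 2^3 · 57, so d = 57.
9^1 ≡ 9 (mod 457)
9^2 ≡ 9^2 = 81 ≡ 81 (mod 457)
9^4 ≡ 81^2 = 6561 ≡ 163 (mod 457)
9^8 ≡ 163^2 = 26569 ≡ 63 (mod 457)
9^16 ≡ 63^2 = 3969 ≡ 313 (mod 457)
9^32 ≡ 313^2 = 97969 ≡ 171 (mod 457)
57 = 32 + 16 + 8 + 1 in binary powers of 2.
So 9^57 ≡ 171 · 313 · 63 · 9 ≡ 456 (mod 457).
Since 9^d ≡ 456 (mod 457), base 9 does not prove 457 composite.

456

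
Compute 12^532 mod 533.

12^1 ≡ 12 (mod 533)
12^2 ≡ 12^2 = 144 ≡ 144 (mod 533)
12^4 ≡ 144^2 = 20736 ≡ 482 (mod 533)
12^8 ≡ 482^2 = 232324 ≡ 469 (mod 533)
12^16 ≡ 469^2 = 219961 ≡ 365 (mod 533)
12^32 ≡ 365^2 = 133225 ≡ 508 (mod 533)
12^64 ≡ 508^2 = 258064 ≡ 92 (mod 533)
12^128 ≡ 92^2 = 8464 ≡ 469 (mod 533)
12^256 ≡ 469^2 = 219961 ≡ 365 (mod 533)
12^512 ≡ 365^2 = 133225 ≡ 508 (mod 533)
532 = 512 + 16 + 4 in binary powers of 2.
So 12^532 ≡ 508 · 365 · 482 ≡ 66 (mod 533).
Since 66 ≠ 1, base 12 is a Fermat witness: 533 is composite.

66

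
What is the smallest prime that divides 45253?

45253 is odd.
Digit sum 19, not divisible by 3.
Ends in 3: not divisible by 5.
7: 45253 = 7·6464 + 5
11: 45253 = 11·4113 + 10
13: 45253 = 13·3481

13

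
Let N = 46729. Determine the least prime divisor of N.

83

46729 is odd.
Digit sum 28, not divisible by 3.
Ends in 9: not divisible by 5.
7: 46729 = 7·6675 + 4
11: 46729 = 11·4248 + 1
13: 46729 = 13·3594 + 7
17: 46729 = 17·2748 + 13
19: 46729 = 19·2459 + 8
23: 46729 = 23·2031 + 16
29: 46729 = 29·1611 + 10
31: 46729 = 31·1507 + 12
37: 46729 = 37·1262 + 35
41: 46729 = 41·1139 + 30
43: 46729 = 43·1086 + 31
47: 46729 = 47·994 + 11
53: 46729 = 53·881 + 36
59: 46729 = 59·792 + 1
61: 46729 = 61·766 + 3
67: 46729 = 67·697 + 30
71: 46729 = 71·658 + 11
73: 46729 = 73·640 + 9
79: 46729 = 79·591 + 40
83: 46729 = 83·563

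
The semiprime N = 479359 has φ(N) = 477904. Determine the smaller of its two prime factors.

503

φ(n) = (p−1)(q−1) = n − (p+q) + 1, so p + q = 479359 − 477904 + 1 = 1456.
p and q are the roots of t² − 1456t + 479359 = 0.
Discriminant: 1456² − 4·479359 = 2119936 − 1917436 = 202500; √202500 = 450.
q = (1456 − 450)/2 = 503, p = (1456 + 450)/2 = 953.
Check: 503 · 953 = 479359.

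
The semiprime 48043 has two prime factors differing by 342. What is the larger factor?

449

Since p = q + 342, we have 48043 = q(q + 342), so q² + 342q − 48043 = 0.
Discriminant: 342² + 4·48043 = 116964 + 192172 = 309136; √309136 = 556.
q = (−342 + 556)/2 = 107, and p = q + 342 = 449.
Check: 107 · 449 = 48043.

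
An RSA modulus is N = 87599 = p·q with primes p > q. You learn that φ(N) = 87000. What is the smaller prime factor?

φ(n) = (p−1)(q−1) = n − (p+q) + 1, so p + q = 87599 − 87000 + 1 = 600.
p and q are the roots of t² − 600t + 87599 = 0.
Discriminant: 600² − 4·87599 = 360000 − 350396 = 9604; √9604 = 98.
q = (600 − 98)/2 = 251, p = (600 + 98)/2 = 349.
Check: 251 · 349 = 87599.

251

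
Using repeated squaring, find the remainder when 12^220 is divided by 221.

157

12^1 ≡ 12 (mod 221)
12^2 ≡ 12^2 = 144 ≡ 144 (mod 221)
12^4 ≡ 144^2 = 20736 ≡ 183 (mod 221)
12^8 ≡ 183^2 = 33489 ≡ 118 (mod 221)
12^16 ≡ 118^2 = 13924 ≡ 1 (mod 221)
12^32 ≡ 1^2 = 1 ≡ 1 (mod 221)
12^64 ≡ 1^2 = 1 ≡ 1 (mod 221)
12^128 ≡ 1^2 = 1 ≡ 1 (mod 221)
220 = 128 + 64 + 16 + 8 + 4 in binary powers of 2.
So 12^220 ≡ 1 · 1 · 1 · 118 · 183 ≡ 157 (mod 221).
Since 157 ≠ 1, base 12 is a Fermat witness: 221 is composite.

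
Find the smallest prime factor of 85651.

97

85651 is odd.
Digit sum 25, not divisible by 3.
Ends in 1: not divisible by 5.
7: 85651 = 7·12235 + 6
11: 85651 = 11·7786 + 5
13: 85651 = 13·6588 + 7
17: 85651 = 17·5038 + 5
19: 85651 = 19·4507 + 18
23: 85651 = 23·3723 + 22
29: 85651 = 29·2953 + 14
31: 85651 = 31·2762 + 29
37: 85651 = 37·2314 + 33
41: 85651 = 41·2089 + 2
43: 85651 = 43·1991 + 38
47: 85651 = 47·1822 + 17
53: 85651 = 53·1616 + 3
59: 85651 = 59·1451 + 42
61: 85651 = 61·1404 + 7
67: 85651 = 67·1278 + 25
71: 85651 = 71·1206 + 25
73: 85651 = 73·1173 + 22
79: 85651 = 79·1084 + 15
83: 85651 = 83·1031 + 78
89: 85651 = 89·962 + 33
97: 85651 = 97·883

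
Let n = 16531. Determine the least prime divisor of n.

16531 is odd.
Digit sum 16, not divisible by 3.
Ends in 1: not divisible by 5.
7: 16531 = 7·2361 + 4
11: 16531 = 11·1502 + 9
13: 16531 = 13·1271 + 8
17: 16531 = 17·972 + 7
19: 16531 = 19·870 + 1
23: 16531 = 23·718 + 17
29: 16531 = 29·570 + 1
31: 16531 = 31·533 + 8
37: 16531 = 37·446 + 29
41: 16531 = 41·403 + 8
43: 16531 = 43·384 + 19
47: 16531 = 47·351 + 34
53: 16531 = 53·311 + 48
59: 16531 = 59·280 + 11
61: 16531 = 61·271

61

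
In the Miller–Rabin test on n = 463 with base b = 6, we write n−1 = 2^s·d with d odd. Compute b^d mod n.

463 − 1 = 462 = 2^1 · 231, so d = 231.
6^1 ≡ 6 (mod 463)
6^2 ≡ 6^2 = 36 ≡ 36 (mod 463)
6^4 ≡ 36^2 = 1296 ≡ 370 (mod 463)
6^8 ≡ 370^2 = 136900 ≡ 315 (mod 463)
6^16 ≡ 315^2 = 99225 ≡ 143 (mod 463)
6^32 ≡ 143^2 = 20449 ≡ 77 (mod 463)
6^64 ≡ 77^2 = 5929 ≡ 373 (mod 463)
6^128 ≡ 373^2 = 139129 ≡ 229 (mod 463)
231 = 128 + 64 + 32 + 4 + 2 + 1 in binary powers of 2.
So 6^231 ≡ 229 · 373 · 77 · 370 · 36 · 6 ≡ 462 (mod 463).
Since 6^d ≡ 462 (mod 463), base 6 does not prove 463 composite.

462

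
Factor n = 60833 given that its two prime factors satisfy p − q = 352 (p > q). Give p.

Since p = q + 352, we have 60833 = q(q + 352), so q² + 352q − 60833 = 0.
Discriminant: 352² + 4·60833 = 123904 + 243332 = 367236; √367236 = 606.
q = (−352 + 606)/2 = 127, and p = q + 352 = 479.
Check: 127 · 479 = 60833.

479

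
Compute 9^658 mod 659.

1

9^1 ≡ 9 (mod 659)
9^2 ≡ 9^2 = 81 ≡ 81 (mod 659)
9^4 ≡ 81^2 = 6561 ≡ 630 (mod 659)
9^8 ≡ 630^2 = 396900 ≡ 182 (mod 659)
9^16 ≡ 182^2 = 33124 ≡ 174 (mod 659)
9^32 ≡ 174^2 = 30276 ≡ 621 (mod 659)
9^64 ≡ 621^2 = 385641 ≡ 126 (mod 659)
9^128 ≡ 126^2 = 15876 ≡ 60 (mod 659)
9^256 ≡ 60^2 = 3600 ≡ 305 (mod 659)
9^512 ≡ 305^2 = 93025 ≡ 106 (mod 659)
658 = 512 + 128 + 16 + 2 in binary powers of 2.
So 9^658 ≡ 106 · 60 · 174 · 81 ≡ 1 (mod 659).
Since the result is 1, base 9 gives no evidence that 659 is composite.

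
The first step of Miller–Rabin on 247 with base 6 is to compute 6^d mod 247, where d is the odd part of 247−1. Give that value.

125

247 − 1 = 246 = 2^1 · 123, so d = 123.
6^1 ≡ 6 (mod 247)
6^2 ≡ 6^2 = 36 ≡ 36 (mod 247)
6^4 ≡ 36^2 = 1296 ≡ 61 (mod 247)
6^8 ≡ 61^2 = 3721 ≡ 16 (mod 247)
6^16 ≡ 16^2 = 256 ≡ 9 (mod 247)
6^32 ≡ 9^2 = 81 ≡ 81 (mod 247)
6^64 ≡ 81^2 = 6561 ≡ 139 (mod 247)
123 = 64 + 32 + 16 + 8 + 2 + 1 in binary powers of 2.
So 6^123 ≡ 139 · 81 · 9 · 16 · 36 · 6 ≡ 125 (mod 247).
Squaring chain: 125; never reaches −1, so base 6 is a Miller–Rabin witness that 247 is composite.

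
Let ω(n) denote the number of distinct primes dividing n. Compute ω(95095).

95095 = 5 · 19019
19019 = 7 · 2717
2717 = 11 · 247
247 = 13 · 19
95095 = 5 · 7 · 11 · 13 · 19, which has 5 distinct prime factors.

5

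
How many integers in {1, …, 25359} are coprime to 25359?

Factor: 25359 = 3 · 79 · 107.
φ(25359) = (3−1) · (79−1) · (107−1) = 2 · 78 · 106 = 16536.

16536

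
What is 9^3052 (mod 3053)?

1971

9^1 ≡ 9 (mod 3053)
9^2 ≡ 9^2 = 81 ≡ 81 (mod 3053)
9^4 ≡ 81^2 = 6561 ≡ 455 (mod 3053)
9^8 ≡ 455^2 = 207025 ≡ 2474 (mod 3053)
9^16 ≡ 2474^2 = 6120676 ≡ 2464 (mod 3053)
9^32 ≡ 2464^2 = 6071296 ≡ 1932 (mod 3053)
9^64 ≡ 1932^2 = 3732624 ≡ 1858 (mod 3053)
9^128 ≡ 1858^2 = 3452164 ≡ 2274 (mod 3053)
9^256 ≡ 2274^2 = 5171076 ≡ 2347 (mod 3053)
9^512 ≡ 2347^2 = 5508409 ≡ 797 (mod 3053)
9^1024 ≡ 797^2 = 635209 ≡ 185 (mod 3053)
9^2048 ≡ 185^2 = 34225 ≡ 642 (mod 3053)
3052 = 2048 + 512 + 256 + 128 + 64 + 32 + 8 + 4 in binary powers of 2.
So 9^3052 ≡ 642 · 797 · 2347 · 2274 · 1858 · 1932 · 2474 · 455 ≡ 1971 (mod 3053).
Since 1971 ≠ 1, base 9 is a Fermat witness: 3053 is composite.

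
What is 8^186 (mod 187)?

47

8^1 ≡ 8 (mod 187)
8^2 ≡ 8^2 = 64 ≡ 64 (mod 187)
8^4 ≡ 64^2 = 4096 ≡ 169 (mod 187)
8^8 ≡ 169^2 = 28561 ≡ 137 (mod 187)
8^16 ≡ 137^2 = 18769 ≡ 69 (mod 187)
8^32 ≡ 69^2 = 4761 ≡ 86 (mod 187)
8^64 ≡ 86^2 = 7396 ≡ 103 (mod 187)
8^128 ≡ 103^2 = 10609 ≡ 137 (mod 187)
186 = 128 + 32 + 16 + 8 + 2 in binary powers of 2.
So 8^186 ≡ 137 · 86 · 69 · 137 · 64 ≡ 47 (mod 187).
Since 47 ≠ 1, base 8 is a Fermat witness: 187 is composite.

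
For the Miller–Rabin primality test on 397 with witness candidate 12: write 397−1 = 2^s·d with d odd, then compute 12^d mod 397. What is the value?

1

397 − 1 = 396 = 2^2 · 99, so d = 99.
12^1 ≡ 12 (mod 397)
12^2 ≡ 12^2 = 144 ≡ 144 (mod 397)
12^4 ≡ 144^2 = 20736 ≡ 92 (mod 397)
12^8 ≡ 92^2 = 8464 ≡ 127 (mod 397)
12^16 ≡ 127^2 = 16129 ≡ 249 (mod 397)
12^32 ≡ 249^2 = 62001 ≡ 69 (mod 397)
12^64 ≡ 69^2 = 4761 ≡ 394 (mod 397)
99 = 64 + 32 + 2 + 1 in binary powers of 2.
So 12^99 ≡ 394 · 69 · 144 · 12 ≡ 1 (mod 397).
Since 12^d ≡ 1 (mod 397), base 12 does not prove 397 composite.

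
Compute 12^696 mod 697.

12^1 ≡ 12 (mod 697)
12^2 ≡ 12^2 = 144 ≡ 144 (mod 697)
12^4 ≡ 144^2 = 20736 ≡ 523 (mod 697)
12^8 ≡ 523^2 = 273529 ≡ 305 (mod 697)
12^16 ≡ 305^2 = 93025 ≡ 324 (mod 697)
12^32 ≡ 324^2 = 104976 ≡ 426 (mod 697)
12^64 ≡ 426^2 = 181476 ≡ 256 (mod 697)
12^128 ≡ 256^2 = 65536 ≡ 18 (mod 697)
12^256 ≡ 18^2 = 324 ≡ 324 (mod 697)
12^512 ≡ 324^2 = 104976 ≡ 426 (mod 697)
696 = 512 + 128 + 32 + 16 + 8 in binary powers of 2.
So 12^696 ≡ 426 · 18 · 426 · 324 · 305 ≡ 611 (mod 697).
Since 611 ≠ 1, base 12 is a Fermat witness: 697 is composite.

611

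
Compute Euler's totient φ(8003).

7800

Factor: 8003 = 53 · 151.
φ(8003) = (53−1) · (151−1) = 52 · 150 = 7800.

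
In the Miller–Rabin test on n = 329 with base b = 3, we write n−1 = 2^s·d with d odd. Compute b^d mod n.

194

329 − 1 = 328 = 2^3 · 41, so d = 41.
3^1 ≡ 3 (mod 329)
3^2 ≡ 3^2 = 9 ≡ 9 (mod 329)
3^4 ≡ 9^2 = 81 ≡ 81 (mod 329)
3^8 ≡ 81^2 = 6561 ≡ 310 (mod 329)
3^16 ≡ 310^2 = 96100 ≡ 32 (mod 329)
3^32 ≡ 32^2 = 1024 ≡ 37 (mod 329)
41 = 32 + 8 + 1 in binary powers of 2.
So 3^41 ≡ 37 · 310 · 3 ≡ 194 (mod 329).
Squaring chain: 194 → 130 → 121; never reaches −1, so base 3 is a Miller–Rabin witness that 329 is composite.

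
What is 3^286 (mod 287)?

3^1 ≡ 3 (mod 287)
3^2 ≡ 3^2 = 9 ≡ 9 (mod 287)
3^4 ≡ 9^2 = 81 ≡ 81 (mod 287)
3^8 ≡ 81^2 = 6561 ≡ 247 (mod 287)
3^16 ≡ 247^2 = 61009 ≡ 165 (mod 287)
3^32 ≡ 165^2 = 27225 ≡ 247 (mod 287)
3^64 ≡ 247^2 = 61009 ≡ 165 (mod 287)
3^128 ≡ 165^2 = 27225 ≡ 247 (mod 287)
3^256 ≡ 247^2 = 61009 ≡ 165 (mod 287)
286 = 256 + 16 + 8 + 4 + 2 in binary powers of 2.
So 3^286 ≡ 165 · 165 · 247 · 81 · 9 ≡ 32 (mod 287).
Since 32 ≠ 1, base 3 is a Fermat witness: 287 is composite.

32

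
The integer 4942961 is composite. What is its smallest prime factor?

59

4942961 is odd.
Digit sum 35, not divisible by 3.
Ends in 1: not divisible by 5.
7: 4942961 = 7·706137 + 2
11: 4942961 = 11·449360 + 1
13: 4942961 = 13·380227 + 10
17: 4942961 = 17·290762 + 7
19: 4942961 = 19·260155 + 16
23: 4942961 = 23·214911 + 8
29: 4942961 = 29·170446 + 27
31: 4942961 = 31·159450 + 11
37: 4942961 = 37·133593 + 20
41: 4942961 = 41·120560 + 1
43: 4942961 = 43·114952 + 25
47: 4942961 = 47·105169 + 18
53: 4942961 = 53·93263 + 22
59: 4942961 = 59·83779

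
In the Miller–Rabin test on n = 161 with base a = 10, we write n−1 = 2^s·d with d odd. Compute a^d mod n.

19

161 − 1 = 160 = 2^5 · 5, so d = 5.
10^1 ≡ 10 (mod 161)
10^2 ≡ 10^2 = 100 ≡ 100 (mod 161)
10^4 ≡ 100^2 = 10000 ≡ 18 (mod 161)
5 = 4 + 1 in binary powers of 2.
So 10^5 ≡ 18 · 10 ≡ 19 (mod 161).
Squaring chain: 19 → 39 → 72 → 32 → 58; never reaches −1, so base 10 is a Miller–Rabin witness that 161 is composite.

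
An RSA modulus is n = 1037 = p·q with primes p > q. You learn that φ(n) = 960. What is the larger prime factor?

φ(n) = (p−1)(q−1) = n − (p+q) + 1, so p + q = 1037 − 960 + 1 = 78.
p and q are the roots of t² − 78t + 1037 = 0.
Discriminant: 78² − 4·1037 = 6084 − 4148 = 1936; √1936 = 44.
q = (78 − 44)/2 = 17, p = (78 + 44)/2 = 61.
Check: 17 · 61 = 1037.

61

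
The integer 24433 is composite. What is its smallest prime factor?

53

24433 is odd.
Digit sum 16, not divisible by 3.
Ends in 3: not divisible by 5.
7: 24433 = 7·3490 + 3
11: 24433 = 11·2221 + 2
13: 24433 = 13·1879 + 6
17: 24433 = 17·1437 + 4
19: 24433 = 19·1285 + 18
23: 24433 = 23·1062 + 7
29: 24433 = 29·842 + 15
31: 24433 = 31·788 + 5
37: 24433 = 37·660 + 13
41: 24433 = 41·595 + 38
43: 24433 = 43·568 + 9
47: 24433 = 47·519 + 40
53: 24433 = 53·461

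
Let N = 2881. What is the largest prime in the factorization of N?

2881 = 43 · 67
67 is prime.
So 2881 = 43 · 67; the largest prime factor is 67.

67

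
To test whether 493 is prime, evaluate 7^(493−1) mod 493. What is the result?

7^1 ≡ 7 (mod 493)
7^2 ≡ 7^2 = 49 ≡ 49 (mod 493)
7^4 ≡ 49^2 = 2401 ≡ 429 (mod 493)
7^8 ≡ 429^2 = 184041 ≡ 152 (mod 493)
7^16 ≡ 152^2 = 23104 ≡ 426 (mod 493)
7^32 ≡ 426^2 = 181476 ≡ 52 (mod 493)
7^64 ≡ 52^2 = 2704 ≡ 239 (mod 493)
7^128 ≡ 239^2 = 57121 ≡ 426 (mod 493)
7^256 ≡ 426^2 = 181476 ≡ 52 (mod 493)
492 = 256 + 128 + 64 + 32 + 8 + 4 in binary powers of 2.
So 7^492 ≡ 52 · 426 · 239 · 52 · 152 · 429 ≡ 455 (mod 493).
Since 455 ≠ 1, base 7 is a Fermat witness: 493 is composite.

455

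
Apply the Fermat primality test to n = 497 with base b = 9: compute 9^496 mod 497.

9^1 ≡ 9 (mod 497)
9^2 ≡ 9^2 = 81 ≡ 81 (mod 497)
9^4 ≡ 81^2 = 6561 ≡ 100 (mod 497)
9^8 ≡ 100^2 = 10000 ≡ 60 (mod 497)
9^16 ≡ 60^2 = 3600 ≡ 121 (mod 497)
9^32 ≡ 121^2 = 14641 ≡ 228 (mod 497)
9^64 ≡ 228^2 = 51984 ≡ 296 (mod 497)
9^128 ≡ 296^2 = 87616 ≡ 144 (mod 497)
9^256 ≡ 144^2 = 20736 ≡ 359 (mod 497)
496 = 256 + 128 + 64 + 32 + 16 in binary powers of 2.
So 9^496 ≡ 359 · 144 · 296 · 228 · 121 ≡ 219 (mod 497).
Since 219 ≠ 1, base 9 is a Fermat witness: 497 is composite.

219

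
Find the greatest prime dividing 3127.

3127 = 53 · 59
59 is prime.
So 3127 = 53 · 59; the largest prime factor is 59.

59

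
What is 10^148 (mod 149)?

10^1 ≡ 10 (mod 149)
10^2 ≡ 10^2 = 100 ≡ 100 (mod 149)
10^4 ≡ 100^2 = 10000 ≡ 17 (mod 149)
10^8 ≡ 17^2 = 289 ≡ 140 (mod 149)
10^16 ≡ 140^2 = 19600 ≡ 81 (mod 149)
10^32 ≡ 81^2 = 6561 ≡ 5 (mod 149)
10^64 ≡ 5^2 = 25 ≡ 25 (mod 149)
10^128 ≡ 25^2 = 625 ≡ 29 (mod 149)
148 = 128 + 16 + 4 in binary powers of 2.
So 10^148 ≡ 29 · 81 · 17 ≡ 1 (mod 149).
Since the result is 1, base 10 gives no evidence that 149 is composite.

1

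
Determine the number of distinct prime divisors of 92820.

92820 = 2^2 · 23205
23205 = 3 · 7735
7735 = 5 · 1547
1547 = 7 · 221
221 = 13 · 17
92820 = 2^2 · 3 · 5 · 7 · 13 · 17, which has 6 distinct prime factors.

6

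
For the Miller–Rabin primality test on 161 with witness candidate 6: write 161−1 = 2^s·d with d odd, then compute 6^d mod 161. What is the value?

48

161 − 1 = 160 = 2^5 · 5, so d = 5.
6^1 ≡ 6 (mod 161)
6^2 ≡ 6^2 = 36 ≡ 36 (mod 161)
6^4 ≡ 36^2 = 1296 ≡ 8 (mod 161)
5 = 4 + 1 in binary powers of 2.
So 6^5 ≡ 8 · 6 ≡ 48 (mod 161).
Squaring chain: 48 → 50 → 85 → 141 → 78; never reaches −1, so base 6 is a Miller–Rabin witness that 161 is composite.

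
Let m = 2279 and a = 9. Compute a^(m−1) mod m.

9^1 ≡ 9 (mod 2279)
9^2 ≡ 9^2 = 81 ≡ 81 (mod 2279)
9^4 ≡ 81^2 = 6561 ≡ 2003 (mod 2279)
9^8 ≡ 2003^2 = 4012009 ≡ 969 (mod 2279)
9^16 ≡ 969^2 = 938961 ≡ 13 (mod 2279)
9^32 ≡ 13^2 = 169 ≡ 169 (mod 2279)
9^64 ≡ 169^2 = 28561 ≡ 1213 (mod 2279)
9^128 ≡ 1213^2 = 1471369 ≡ 1414 (mod 2279)
9^256 ≡ 1414^2 = 1999396 ≡ 713 (mod 2279)
9^512 ≡ 713^2 = 508369 ≡ 152 (mod 2279)
9^1024 ≡ 152^2 = 23104 ≡ 314 (mod 2279)
9^2048 ≡ 314^2 = 98596 ≡ 599 (mod 2279)
2278 = 2048 + 128 + 64 + 32 + 4 + 2 in binary powers of 2.
So 9^2278 ≡ 599 · 1414 · 1213 · 169 · 2003 · 81 ≡ 702 (mod 2279).
Since 702 ≠ 1, base 9 is a Fermat witness: 2279 is composite.

702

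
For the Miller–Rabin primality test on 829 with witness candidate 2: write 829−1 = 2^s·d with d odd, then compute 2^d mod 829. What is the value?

583

829 − 1 = 828 = 2^2 · 207, so d = 207.
2^1 ≡ 2 (mod 829)
2^2 ≡ 2^2 = 4 ≡ 4 (mod 829)
2^4 ≡ 4^2 = 16 ≡ 16 (mod 829)
2^8 ≡ 16^2 = 256 ≡ 256 (mod 829)
2^16 ≡ 256^2 = 65536 ≡ 45 (mod 829)
2^32 ≡ 45^2 = 2025 ≡ 367 (mod 829)
2^64 ≡ 367^2 = 134689 ≡ 391 (mod 829)
2^128 ≡ 391^2 = 152881 ≡ 345 (mod 829)
207 = 128 + 64 + 8 + 4 + 2 + 1 in binary powers of 2.
So 2^207 ≡ 345 · 391 · 256 · 16 · 4 · 2 ≡ 583 (mod 829).
Squaring chain: 583 → 828; reaches −1, so base 2 does not prove 829 composite.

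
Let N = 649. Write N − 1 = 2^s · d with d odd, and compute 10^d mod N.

649 − 1 = 648 = 2^3 · 81, so d = 81.
10^1 ≡ 10 (mod 649)
10^2 ≡ 10^2 = 100 ≡ 100 (mod 649)
10^4 ≡ 100^2 = 10000 ≡ 265 (mod 649)
10^8 ≡ 265^2 = 70225 ≡ 133 (mod 649)
10^16 ≡ 133^2 = 17689 ≡ 166 (mod 649)
10^32 ≡ 166^2 = 27556 ≡ 298 (mod 649)
10^64 ≡ 298^2 = 88804 ≡ 540 (mod 649)
81 = 64 + 16 + 1 in binary powers of 2.
So 10^81 ≡ 540 · 166 · 10 ≡ 131 (mod 649).
Squaring chain: 131 → 287 → 595; never reaches −1, so base 10 is a Miller–Rabin witness that 649 is composite.

131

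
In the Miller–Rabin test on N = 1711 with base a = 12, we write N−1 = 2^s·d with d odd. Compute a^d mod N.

1711 − 1 = 1710 = 2^1 · 855, so d = 855.
12^1 ≡ 12 (mod 1711)
12^2 ≡ 12^2 = 144 ≡ 144 (mod 1711)
12^4 ≡ 144^2 = 20736 ≡ 204 (mod 1711)
12^8 ≡ 204^2 = 41616 ≡ 552 (mod 1711)
12^16 ≡ 552^2 = 304704 ≡ 146 (mod 1711)
12^32 ≡ 146^2 = 21316 ≡ 784 (mod 1711)
12^64 ≡ 784^2 = 614656 ≡ 407 (mod 1711)
12^128 ≡ 407^2 = 165649 ≡ 1393 (mod 1711)
12^256 ≡ 1393^2 = 1940449 ≡ 175 (mod 1711)
12^512 ≡ 175^2 = 30625 ≡ 1538 (mod 1711)
855 = 512 + 256 + 64 + 16 + 4 + 2 + 1 in binary powers of 2.
So 12^855 ≡ 1538 · 175 · 407 · 146 · 204 · 144 · 12 ≡ 1467 (mod 1711).
Squaring chain: 1467; never reaches −1, so base 12 is a Miller–Rabin witness that 1711 is composite.

1467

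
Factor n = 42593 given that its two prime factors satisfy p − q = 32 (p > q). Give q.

191

Since p = q + 32, we have 42593 = q(q + 32), so q² + 32q − 42593 = 0.
Discriminant: 32² + 4·42593 = 1024 + 170372 = 171396; √171396 = 414.
q = (−32 + 414)/2 = 191, and p = q + 32 = 223.
Check: 191 · 223 = 42593.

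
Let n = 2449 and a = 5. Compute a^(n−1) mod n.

1985

5^1 ≡ 5 (mod 2449)
5^2 ≡ 5^2 = 25 ≡ 25 (mod 2449)
5^4 ≡ 25^2 = 625 ≡ 625 (mod 2449)
5^8 ≡ 625^2 = 390625 ≡ 1234 (mod 2449)
5^16 ≡ 1234^2 = 1522756 ≡ 1927 (mod 2449)
5^32 ≡ 1927^2 = 3713329 ≡ 645 (mod 2449)
5^64 ≡ 645^2 = 416025 ≡ 2144 (mod 2449)
5^128 ≡ 2144^2 = 4596736 ≡ 2412 (mod 2449)
5^256 ≡ 2412^2 = 5817744 ≡ 1369 (mod 2449)
5^512 ≡ 1369^2 = 1874161 ≡ 676 (mod 2449)
5^1024 ≡ 676^2 = 456976 ≡ 1462 (mod 2449)
5^2048 ≡ 1462^2 = 2137444 ≡ 1916 (mod 2449)
2448 = 2048 + 256 + 128 + 16 in binary powers of 2.
So 5^2448 ≡ 1916 · 1369 · 2412 · 1927 ≡ 1985 (mod 2449).
Since 1985 ≠ 1, base 5 is a Fermat witness: 2449 is composite.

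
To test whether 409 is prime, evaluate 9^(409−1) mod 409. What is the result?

9^1 ≡ 9 (mod 409)
9^2 ≡ 9^2 = 81 ≡ 81 (mod 409)
9^4 ≡ 81^2 = 6561 ≡ 17 (mod 409)
9^8 ≡ 17^2 = 289 ≡ 289 (mod 409)
9^16 ≡ 289^2 = 83521 ≡ 85 (mod 409)
9^32 ≡ 85^2 = 7225 ≡ 272 (mod 409)
9^64 ≡ 272^2 = 73984 ≡ 364 (mod 409)
9^128 ≡ 364^2 = 132496 ≡ 389 (mod 409)
9^256 ≡ 389^2 = 151321 ≡ 400 (mod 409)
408 = 256 + 128 + 16 + 8 in binary powers of 2.
So 9^408 ≡ 400 · 389 · 85 · 289 ≡ 1 (mod 409).
Since the result is 1, base 9 gives no evidence that 409 is composite.

1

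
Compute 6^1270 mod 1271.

583

6^1 ≡ 6 (mod 1271)
6^2 ≡ 6^2 = 36 ≡ 36 (mod 1271)
6^4 ≡ 36^2 = 1296 ≡ 25 (mod 1271)
6^8 ≡ 25^2 = 625 ≡ 625 (mod 1271)
6^16 ≡ 625^2 = 390625 ≡ 428 (mod 1271)
6^32 ≡ 428^2 = 183184 ≡ 160 (mod 1271)
6^64 ≡ 160^2 = 25600 ≡ 180 (mod 1271)
6^128 ≡ 180^2 = 32400 ≡ 625 (mod 1271)
6^256 ≡ 625^2 = 390625 ≡ 428 (mod 1271)
6^512 ≡ 428^2 = 183184 ≡ 160 (mod 1271)
6^1024 ≡ 160^2 = 25600 ≡ 180 (mod 1271)
1270 = 1024 + 128 + 64 + 32 + 16 + 4 + 2 in binary powers of 2.
So 6^1270 ≡ 180 · 625 · 180 · 160 · 428 · 25 · 36 ≡ 583 (mod 1271).
Since 583 ≠ 1, base 6 is a Fermat witness: 1271 is composite.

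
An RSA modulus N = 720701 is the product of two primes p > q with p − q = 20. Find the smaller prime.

Since p = q + 20, we have 720701 = q(q + 20), so q² + 20q − 720701 = 0.
Discriminant: 20² + 4·720701 = 400 + 2882804 = 2883204; √2883204 = 1698.
q = (−20 + 1698)/2 = 839, and p = q + 20 = 859.
Check: 839 · 859 = 720701.

839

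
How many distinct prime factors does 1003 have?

1003 = 17 · 59
1003 = 17 · 59, which has 2 distinct prime factors.

2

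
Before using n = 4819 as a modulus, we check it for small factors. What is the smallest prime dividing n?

61

4819 is odd.
Digit sum 22, not divisible by 3.
Ends in 9: not divisible by 5.
7: 4819 = 7·688 + 3
11: 4819 = 11·438 + 1
13: 4819 = 13·370 + 9
17: 4819 = 17·283 + 8
19: 4819 = 19·253 + 12
23: 4819 = 23·209 + 12
29: 4819 = 29·166 + 5
31: 4819 = 31·155 + 14
37: 4819 = 37·130 + 9
41: 4819 = 41·117 + 22
43: 4819 = 43·112 + 3
47: 4819 = 47·102 + 25
53: 4819 = 53·90 + 49
59: 4819 = 59·81 + 40
61: 4819 = 61·79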